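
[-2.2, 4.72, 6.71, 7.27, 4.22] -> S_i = Random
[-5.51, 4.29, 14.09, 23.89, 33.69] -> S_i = -5.51 + 9.80*i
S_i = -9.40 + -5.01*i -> [-9.4, -14.41, -19.42, -24.43, -29.44]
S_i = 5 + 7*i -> [5, 12, 19, 26, 33]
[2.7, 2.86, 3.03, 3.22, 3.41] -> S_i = 2.70*1.06^i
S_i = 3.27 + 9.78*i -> [3.27, 13.05, 22.83, 32.61, 42.39]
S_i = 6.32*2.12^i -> [6.32, 13.4, 28.4, 60.22, 127.66]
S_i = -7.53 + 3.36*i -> [-7.53, -4.17, -0.81, 2.55, 5.91]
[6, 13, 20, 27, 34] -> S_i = 6 + 7*i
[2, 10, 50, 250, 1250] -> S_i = 2*5^i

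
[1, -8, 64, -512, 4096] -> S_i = 1*-8^i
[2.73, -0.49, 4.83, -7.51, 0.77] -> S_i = Random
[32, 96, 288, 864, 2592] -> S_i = 32*3^i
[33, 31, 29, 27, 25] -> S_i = 33 + -2*i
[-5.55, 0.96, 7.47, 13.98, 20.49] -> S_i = -5.55 + 6.51*i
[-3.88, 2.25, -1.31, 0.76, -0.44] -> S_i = -3.88*(-0.58)^i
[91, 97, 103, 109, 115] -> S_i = 91 + 6*i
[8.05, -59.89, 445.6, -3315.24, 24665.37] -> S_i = 8.05*(-7.44)^i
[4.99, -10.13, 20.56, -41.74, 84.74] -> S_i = 4.99*(-2.03)^i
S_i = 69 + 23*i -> [69, 92, 115, 138, 161]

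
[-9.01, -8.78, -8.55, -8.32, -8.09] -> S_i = -9.01 + 0.23*i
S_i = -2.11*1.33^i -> [-2.11, -2.81, -3.73, -4.96, -6.6]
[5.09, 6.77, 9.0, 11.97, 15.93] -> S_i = 5.09*1.33^i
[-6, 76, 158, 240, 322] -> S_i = -6 + 82*i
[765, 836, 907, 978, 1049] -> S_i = 765 + 71*i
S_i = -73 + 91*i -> [-73, 18, 109, 200, 291]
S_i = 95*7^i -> [95, 665, 4655, 32585, 228095]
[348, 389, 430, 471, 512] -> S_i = 348 + 41*i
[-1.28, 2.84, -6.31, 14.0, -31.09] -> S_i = -1.28*(-2.22)^i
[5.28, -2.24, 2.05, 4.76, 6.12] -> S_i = Random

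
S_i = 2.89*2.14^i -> [2.89, 6.18, 13.24, 28.32, 60.61]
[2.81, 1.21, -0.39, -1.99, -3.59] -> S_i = 2.81 + -1.60*i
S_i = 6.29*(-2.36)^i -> [6.29, -14.84, 35.03, -82.68, 195.12]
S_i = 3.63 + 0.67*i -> [3.63, 4.3, 4.97, 5.64, 6.31]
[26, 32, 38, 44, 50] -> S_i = 26 + 6*i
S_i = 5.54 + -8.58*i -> [5.54, -3.04, -11.62, -20.2, -28.78]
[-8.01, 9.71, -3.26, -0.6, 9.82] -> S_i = Random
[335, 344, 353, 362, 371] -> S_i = 335 + 9*i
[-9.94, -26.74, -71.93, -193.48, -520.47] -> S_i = -9.94*2.69^i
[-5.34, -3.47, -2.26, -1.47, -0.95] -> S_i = -5.34*0.65^i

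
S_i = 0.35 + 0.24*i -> [0.35, 0.59, 0.83, 1.07, 1.31]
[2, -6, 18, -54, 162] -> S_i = 2*-3^i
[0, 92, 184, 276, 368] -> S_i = 0 + 92*i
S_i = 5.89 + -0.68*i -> [5.89, 5.21, 4.53, 3.85, 3.17]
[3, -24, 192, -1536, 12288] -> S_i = 3*-8^i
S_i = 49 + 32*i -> [49, 81, 113, 145, 177]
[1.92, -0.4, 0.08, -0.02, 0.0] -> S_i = 1.92*(-0.21)^i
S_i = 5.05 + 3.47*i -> [5.05, 8.52, 11.99, 15.46, 18.93]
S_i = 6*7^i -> [6, 42, 294, 2058, 14406]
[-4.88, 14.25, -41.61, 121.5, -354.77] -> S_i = -4.88*(-2.92)^i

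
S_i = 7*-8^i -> [7, -56, 448, -3584, 28672]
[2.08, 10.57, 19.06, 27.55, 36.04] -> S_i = 2.08 + 8.49*i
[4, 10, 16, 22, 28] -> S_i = 4 + 6*i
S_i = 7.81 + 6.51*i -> [7.81, 14.32, 20.83, 27.34, 33.85]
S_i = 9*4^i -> [9, 36, 144, 576, 2304]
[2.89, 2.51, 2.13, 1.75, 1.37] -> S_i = 2.89 + -0.38*i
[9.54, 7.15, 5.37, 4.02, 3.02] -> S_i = 9.54*0.75^i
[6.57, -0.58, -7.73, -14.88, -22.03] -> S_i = 6.57 + -7.15*i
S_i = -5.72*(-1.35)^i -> [-5.72, 7.72, -10.42, 14.07, -19.0]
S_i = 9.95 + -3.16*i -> [9.95, 6.79, 3.63, 0.47, -2.69]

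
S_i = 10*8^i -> [10, 80, 640, 5120, 40960]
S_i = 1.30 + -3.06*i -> [1.3, -1.76, -4.82, -7.88, -10.94]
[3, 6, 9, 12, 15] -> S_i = 3 + 3*i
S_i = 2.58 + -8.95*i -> [2.58, -6.37, -15.32, -24.27, -33.22]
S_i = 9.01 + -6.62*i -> [9.01, 2.39, -4.23, -10.85, -17.47]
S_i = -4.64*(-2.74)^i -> [-4.64, 12.71, -34.84, 95.45, -261.53]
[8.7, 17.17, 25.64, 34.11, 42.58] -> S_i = 8.70 + 8.47*i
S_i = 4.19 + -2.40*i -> [4.19, 1.79, -0.61, -3.01, -5.41]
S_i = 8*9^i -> [8, 72, 648, 5832, 52488]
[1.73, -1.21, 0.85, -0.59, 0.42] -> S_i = 1.73*(-0.70)^i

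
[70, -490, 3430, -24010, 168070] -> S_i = 70*-7^i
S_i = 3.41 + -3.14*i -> [3.41, 0.27, -2.87, -6.01, -9.15]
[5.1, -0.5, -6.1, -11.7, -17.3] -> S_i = 5.10 + -5.60*i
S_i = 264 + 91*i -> [264, 355, 446, 537, 628]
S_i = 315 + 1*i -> [315, 316, 317, 318, 319]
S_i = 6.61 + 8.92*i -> [6.61, 15.53, 24.45, 33.37, 42.29]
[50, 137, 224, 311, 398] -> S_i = 50 + 87*i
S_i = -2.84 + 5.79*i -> [-2.84, 2.95, 8.74, 14.53, 20.32]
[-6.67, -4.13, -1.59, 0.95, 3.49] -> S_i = -6.67 + 2.54*i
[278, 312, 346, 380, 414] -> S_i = 278 + 34*i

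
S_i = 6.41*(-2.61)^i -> [6.41, -16.73, 43.67, -113.97, 297.45]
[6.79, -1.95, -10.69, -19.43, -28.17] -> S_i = 6.79 + -8.74*i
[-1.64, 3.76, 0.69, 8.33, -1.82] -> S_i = Random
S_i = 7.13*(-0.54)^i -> [7.13, -3.85, 2.08, -1.12, 0.61]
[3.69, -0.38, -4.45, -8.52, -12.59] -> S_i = 3.69 + -4.07*i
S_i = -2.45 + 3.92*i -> [-2.45, 1.47, 5.39, 9.31, 13.23]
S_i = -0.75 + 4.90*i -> [-0.75, 4.15, 9.05, 13.95, 18.85]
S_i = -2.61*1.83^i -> [-2.61, -4.78, -8.74, -16.0, -29.27]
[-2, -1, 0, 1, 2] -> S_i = -2 + 1*i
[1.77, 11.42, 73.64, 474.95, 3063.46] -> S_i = 1.77*6.45^i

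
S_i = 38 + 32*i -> [38, 70, 102, 134, 166]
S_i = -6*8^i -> [-6, -48, -384, -3072, -24576]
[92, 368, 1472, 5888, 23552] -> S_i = 92*4^i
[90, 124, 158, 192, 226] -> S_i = 90 + 34*i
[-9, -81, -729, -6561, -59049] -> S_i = -9*9^i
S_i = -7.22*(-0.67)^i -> [-7.22, 4.84, -3.24, 2.17, -1.45]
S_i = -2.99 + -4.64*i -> [-2.99, -7.63, -12.27, -16.91, -21.55]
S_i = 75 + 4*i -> [75, 79, 83, 87, 91]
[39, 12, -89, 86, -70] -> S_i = Random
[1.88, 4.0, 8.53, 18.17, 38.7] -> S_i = 1.88*2.13^i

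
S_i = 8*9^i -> [8, 72, 648, 5832, 52488]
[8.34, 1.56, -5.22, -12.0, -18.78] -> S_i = 8.34 + -6.78*i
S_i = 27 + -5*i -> [27, 22, 17, 12, 7]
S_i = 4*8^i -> [4, 32, 256, 2048, 16384]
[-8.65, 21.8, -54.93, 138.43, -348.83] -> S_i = -8.65*(-2.52)^i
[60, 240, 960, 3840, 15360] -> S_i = 60*4^i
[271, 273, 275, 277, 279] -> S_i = 271 + 2*i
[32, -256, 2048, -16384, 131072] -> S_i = 32*-8^i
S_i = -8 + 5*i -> [-8, -3, 2, 7, 12]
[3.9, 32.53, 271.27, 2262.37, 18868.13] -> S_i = 3.90*8.34^i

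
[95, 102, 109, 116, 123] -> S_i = 95 + 7*i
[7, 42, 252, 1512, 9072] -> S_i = 7*6^i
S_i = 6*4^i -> [6, 24, 96, 384, 1536]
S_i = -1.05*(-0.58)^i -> [-1.05, 0.61, -0.35, 0.2, -0.12]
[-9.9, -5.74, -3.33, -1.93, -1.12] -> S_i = -9.90*0.58^i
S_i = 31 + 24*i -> [31, 55, 79, 103, 127]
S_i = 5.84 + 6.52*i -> [5.84, 12.36, 18.88, 25.4, 31.92]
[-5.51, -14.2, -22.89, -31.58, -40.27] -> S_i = -5.51 + -8.69*i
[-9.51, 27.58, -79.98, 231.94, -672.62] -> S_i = -9.51*(-2.90)^i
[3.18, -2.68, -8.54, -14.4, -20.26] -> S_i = 3.18 + -5.86*i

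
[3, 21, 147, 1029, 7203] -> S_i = 3*7^i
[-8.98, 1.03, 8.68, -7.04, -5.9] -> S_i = Random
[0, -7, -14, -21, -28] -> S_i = 0 + -7*i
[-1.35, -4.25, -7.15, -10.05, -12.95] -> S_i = -1.35 + -2.90*i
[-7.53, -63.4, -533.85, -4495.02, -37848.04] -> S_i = -7.53*8.42^i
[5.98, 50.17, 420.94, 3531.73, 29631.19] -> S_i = 5.98*8.39^i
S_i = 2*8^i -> [2, 16, 128, 1024, 8192]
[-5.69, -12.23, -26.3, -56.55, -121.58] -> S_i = -5.69*2.15^i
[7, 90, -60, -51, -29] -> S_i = Random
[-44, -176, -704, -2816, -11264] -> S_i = -44*4^i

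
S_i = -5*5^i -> [-5, -25, -125, -625, -3125]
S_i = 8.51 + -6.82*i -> [8.51, 1.69, -5.13, -11.95, -18.77]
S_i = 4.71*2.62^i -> [4.71, 12.34, 32.33, 84.71, 221.94]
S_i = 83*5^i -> [83, 415, 2075, 10375, 51875]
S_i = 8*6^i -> [8, 48, 288, 1728, 10368]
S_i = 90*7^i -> [90, 630, 4410, 30870, 216090]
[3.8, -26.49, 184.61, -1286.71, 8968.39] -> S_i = 3.80*(-6.97)^i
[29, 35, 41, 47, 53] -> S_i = 29 + 6*i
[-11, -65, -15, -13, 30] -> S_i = Random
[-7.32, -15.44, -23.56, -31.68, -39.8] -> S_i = -7.32 + -8.12*i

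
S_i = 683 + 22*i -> [683, 705, 727, 749, 771]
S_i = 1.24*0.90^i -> [1.24, 1.12, 1.0, 0.9, 0.81]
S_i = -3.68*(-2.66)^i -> [-3.68, 9.79, -26.04, 69.26, -184.24]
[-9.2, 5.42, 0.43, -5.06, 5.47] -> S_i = Random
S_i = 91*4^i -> [91, 364, 1456, 5824, 23296]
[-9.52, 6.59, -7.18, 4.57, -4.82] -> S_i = Random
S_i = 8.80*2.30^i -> [8.8, 20.24, 46.55, 107.07, 246.26]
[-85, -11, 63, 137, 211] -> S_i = -85 + 74*i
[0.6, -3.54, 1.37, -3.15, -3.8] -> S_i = Random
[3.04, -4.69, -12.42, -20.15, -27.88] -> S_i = 3.04 + -7.73*i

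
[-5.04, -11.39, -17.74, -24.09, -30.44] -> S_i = -5.04 + -6.35*i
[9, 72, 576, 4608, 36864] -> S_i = 9*8^i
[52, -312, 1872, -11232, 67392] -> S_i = 52*-6^i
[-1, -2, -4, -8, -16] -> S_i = -1*2^i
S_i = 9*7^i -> [9, 63, 441, 3087, 21609]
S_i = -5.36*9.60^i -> [-5.36, -51.46, -493.98, -4742.18, -45524.98]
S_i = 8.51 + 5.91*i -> [8.51, 14.42, 20.33, 26.24, 32.15]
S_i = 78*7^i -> [78, 546, 3822, 26754, 187278]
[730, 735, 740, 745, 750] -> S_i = 730 + 5*i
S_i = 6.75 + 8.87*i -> [6.75, 15.62, 24.49, 33.36, 42.23]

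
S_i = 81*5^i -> [81, 405, 2025, 10125, 50625]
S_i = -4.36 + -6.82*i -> [-4.36, -11.18, -18.0, -24.82, -31.64]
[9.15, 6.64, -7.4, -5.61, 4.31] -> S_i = Random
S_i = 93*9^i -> [93, 837, 7533, 67797, 610173]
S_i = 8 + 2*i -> [8, 10, 12, 14, 16]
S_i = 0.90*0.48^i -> [0.9, 0.43, 0.21, 0.1, 0.05]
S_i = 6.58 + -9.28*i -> [6.58, -2.7, -11.98, -21.26, -30.54]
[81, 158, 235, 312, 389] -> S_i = 81 + 77*i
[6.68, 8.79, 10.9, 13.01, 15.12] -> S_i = 6.68 + 2.11*i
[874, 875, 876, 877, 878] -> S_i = 874 + 1*i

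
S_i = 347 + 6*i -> [347, 353, 359, 365, 371]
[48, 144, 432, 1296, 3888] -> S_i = 48*3^i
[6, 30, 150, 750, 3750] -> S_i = 6*5^i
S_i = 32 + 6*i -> [32, 38, 44, 50, 56]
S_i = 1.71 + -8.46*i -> [1.71, -6.75, -15.21, -23.67, -32.13]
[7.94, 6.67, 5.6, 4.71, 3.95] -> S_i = 7.94*0.84^i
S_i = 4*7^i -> [4, 28, 196, 1372, 9604]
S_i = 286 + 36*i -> [286, 322, 358, 394, 430]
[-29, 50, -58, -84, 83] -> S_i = Random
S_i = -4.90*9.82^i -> [-4.9, -48.12, -472.52, -4640.13, -45566.12]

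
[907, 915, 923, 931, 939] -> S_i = 907 + 8*i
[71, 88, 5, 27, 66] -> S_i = Random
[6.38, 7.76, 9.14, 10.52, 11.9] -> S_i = 6.38 + 1.38*i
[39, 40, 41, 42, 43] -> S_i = 39 + 1*i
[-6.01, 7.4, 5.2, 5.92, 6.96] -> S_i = Random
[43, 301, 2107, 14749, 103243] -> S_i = 43*7^i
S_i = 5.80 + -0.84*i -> [5.8, 4.96, 4.12, 3.28, 2.44]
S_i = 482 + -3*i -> [482, 479, 476, 473, 470]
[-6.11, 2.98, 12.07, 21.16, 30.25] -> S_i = -6.11 + 9.09*i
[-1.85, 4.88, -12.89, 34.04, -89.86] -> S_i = -1.85*(-2.64)^i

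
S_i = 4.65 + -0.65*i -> [4.65, 4.0, 3.35, 2.7, 2.05]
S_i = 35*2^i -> [35, 70, 140, 280, 560]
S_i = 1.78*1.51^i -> [1.78, 2.69, 4.06, 6.13, 9.25]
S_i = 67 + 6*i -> [67, 73, 79, 85, 91]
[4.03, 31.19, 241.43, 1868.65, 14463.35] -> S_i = 4.03*7.74^i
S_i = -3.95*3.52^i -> [-3.95, -13.9, -48.94, -172.28, -606.41]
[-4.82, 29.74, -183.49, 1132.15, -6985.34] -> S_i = -4.82*(-6.17)^i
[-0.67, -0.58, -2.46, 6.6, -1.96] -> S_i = Random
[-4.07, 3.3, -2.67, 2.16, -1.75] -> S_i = -4.07*(-0.81)^i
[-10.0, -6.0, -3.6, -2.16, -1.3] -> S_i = -10.00*0.60^i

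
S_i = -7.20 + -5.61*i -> [-7.2, -12.81, -18.42, -24.03, -29.64]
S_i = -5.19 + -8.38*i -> [-5.19, -13.57, -21.95, -30.33, -38.71]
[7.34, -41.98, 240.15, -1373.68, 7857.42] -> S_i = 7.34*(-5.72)^i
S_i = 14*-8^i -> [14, -112, 896, -7168, 57344]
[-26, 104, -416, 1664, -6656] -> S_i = -26*-4^i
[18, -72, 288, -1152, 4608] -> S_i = 18*-4^i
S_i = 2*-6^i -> [2, -12, 72, -432, 2592]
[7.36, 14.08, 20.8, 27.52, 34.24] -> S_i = 7.36 + 6.72*i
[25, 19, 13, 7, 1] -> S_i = 25 + -6*i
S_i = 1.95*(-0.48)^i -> [1.95, -0.94, 0.45, -0.22, 0.1]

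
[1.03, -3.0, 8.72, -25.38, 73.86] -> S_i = 1.03*(-2.91)^i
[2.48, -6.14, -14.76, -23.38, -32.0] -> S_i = 2.48 + -8.62*i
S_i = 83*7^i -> [83, 581, 4067, 28469, 199283]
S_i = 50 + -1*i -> [50, 49, 48, 47, 46]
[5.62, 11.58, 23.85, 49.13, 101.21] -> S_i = 5.62*2.06^i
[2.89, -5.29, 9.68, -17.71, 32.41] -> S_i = 2.89*(-1.83)^i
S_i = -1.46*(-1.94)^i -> [-1.46, 2.83, -5.49, 10.66, -20.68]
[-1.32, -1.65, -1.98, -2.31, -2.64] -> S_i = -1.32 + -0.33*i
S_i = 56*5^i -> [56, 280, 1400, 7000, 35000]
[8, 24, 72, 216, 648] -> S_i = 8*3^i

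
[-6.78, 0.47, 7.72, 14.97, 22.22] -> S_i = -6.78 + 7.25*i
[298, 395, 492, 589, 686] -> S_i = 298 + 97*i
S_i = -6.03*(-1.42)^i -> [-6.03, 8.56, -12.16, 17.27, -24.52]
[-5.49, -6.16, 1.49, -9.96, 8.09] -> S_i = Random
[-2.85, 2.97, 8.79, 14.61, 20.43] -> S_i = -2.85 + 5.82*i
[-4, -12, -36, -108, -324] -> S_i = -4*3^i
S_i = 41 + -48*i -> [41, -7, -55, -103, -151]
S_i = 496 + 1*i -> [496, 497, 498, 499, 500]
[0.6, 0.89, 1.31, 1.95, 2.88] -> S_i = 0.60*1.48^i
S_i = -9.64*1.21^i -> [-9.64, -11.66, -14.11, -17.08, -20.66]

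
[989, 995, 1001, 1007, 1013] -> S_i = 989 + 6*i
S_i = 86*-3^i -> [86, -258, 774, -2322, 6966]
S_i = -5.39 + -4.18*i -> [-5.39, -9.57, -13.75, -17.93, -22.11]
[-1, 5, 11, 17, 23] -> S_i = -1 + 6*i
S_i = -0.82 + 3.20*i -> [-0.82, 2.38, 5.58, 8.78, 11.98]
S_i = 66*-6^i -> [66, -396, 2376, -14256, 85536]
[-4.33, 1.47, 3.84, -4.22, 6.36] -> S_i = Random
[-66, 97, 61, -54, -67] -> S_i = Random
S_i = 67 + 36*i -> [67, 103, 139, 175, 211]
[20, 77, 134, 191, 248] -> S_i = 20 + 57*i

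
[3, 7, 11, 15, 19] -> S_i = 3 + 4*i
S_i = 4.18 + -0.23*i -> [4.18, 3.95, 3.72, 3.49, 3.26]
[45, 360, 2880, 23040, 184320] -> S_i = 45*8^i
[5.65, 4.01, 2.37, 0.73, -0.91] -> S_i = 5.65 + -1.64*i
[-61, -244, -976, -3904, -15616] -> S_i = -61*4^i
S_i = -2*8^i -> [-2, -16, -128, -1024, -8192]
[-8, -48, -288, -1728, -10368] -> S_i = -8*6^i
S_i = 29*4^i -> [29, 116, 464, 1856, 7424]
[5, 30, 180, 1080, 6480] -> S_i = 5*6^i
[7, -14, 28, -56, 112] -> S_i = 7*-2^i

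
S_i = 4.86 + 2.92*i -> [4.86, 7.78, 10.7, 13.62, 16.54]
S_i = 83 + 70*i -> [83, 153, 223, 293, 363]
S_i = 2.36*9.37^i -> [2.36, 22.11, 207.2, 1941.47, 18191.58]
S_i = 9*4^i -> [9, 36, 144, 576, 2304]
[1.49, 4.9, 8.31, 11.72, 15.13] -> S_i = 1.49 + 3.41*i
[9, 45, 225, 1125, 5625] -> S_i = 9*5^i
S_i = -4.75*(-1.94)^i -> [-4.75, 9.22, -17.88, 34.68, -67.28]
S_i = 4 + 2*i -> [4, 6, 8, 10, 12]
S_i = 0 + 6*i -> [0, 6, 12, 18, 24]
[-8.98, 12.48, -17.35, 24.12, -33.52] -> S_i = -8.98*(-1.39)^i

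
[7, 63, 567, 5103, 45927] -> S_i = 7*9^i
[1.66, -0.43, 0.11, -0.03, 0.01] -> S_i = 1.66*(-0.26)^i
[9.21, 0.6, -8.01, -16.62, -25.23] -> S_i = 9.21 + -8.61*i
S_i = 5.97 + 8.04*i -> [5.97, 14.01, 22.05, 30.09, 38.13]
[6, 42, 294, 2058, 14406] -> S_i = 6*7^i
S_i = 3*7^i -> [3, 21, 147, 1029, 7203]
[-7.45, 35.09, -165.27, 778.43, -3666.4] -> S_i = -7.45*(-4.71)^i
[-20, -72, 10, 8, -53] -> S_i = Random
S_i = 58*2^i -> [58, 116, 232, 464, 928]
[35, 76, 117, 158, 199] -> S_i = 35 + 41*i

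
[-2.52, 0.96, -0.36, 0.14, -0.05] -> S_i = -2.52*(-0.38)^i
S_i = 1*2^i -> [1, 2, 4, 8, 16]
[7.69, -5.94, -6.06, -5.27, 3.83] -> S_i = Random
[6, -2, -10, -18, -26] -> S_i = 6 + -8*i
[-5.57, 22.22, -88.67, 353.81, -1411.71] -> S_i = -5.57*(-3.99)^i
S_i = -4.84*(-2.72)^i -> [-4.84, 13.16, -35.81, 97.4, -264.92]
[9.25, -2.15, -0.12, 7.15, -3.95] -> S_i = Random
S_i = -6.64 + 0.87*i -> [-6.64, -5.77, -4.9, -4.03, -3.16]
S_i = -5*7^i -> [-5, -35, -245, -1715, -12005]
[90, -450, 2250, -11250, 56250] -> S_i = 90*-5^i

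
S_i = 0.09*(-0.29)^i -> [0.09, -0.03, 0.01, -0.0, 0.0]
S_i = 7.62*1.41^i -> [7.62, 10.74, 15.15, 21.36, 30.12]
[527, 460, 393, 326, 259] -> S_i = 527 + -67*i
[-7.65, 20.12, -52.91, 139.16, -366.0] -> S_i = -7.65*(-2.63)^i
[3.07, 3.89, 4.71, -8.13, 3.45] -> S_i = Random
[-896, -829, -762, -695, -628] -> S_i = -896 + 67*i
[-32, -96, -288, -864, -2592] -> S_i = -32*3^i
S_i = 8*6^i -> [8, 48, 288, 1728, 10368]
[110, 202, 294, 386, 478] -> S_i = 110 + 92*i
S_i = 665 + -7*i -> [665, 658, 651, 644, 637]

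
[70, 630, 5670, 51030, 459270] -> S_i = 70*9^i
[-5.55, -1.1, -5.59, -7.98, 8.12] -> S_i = Random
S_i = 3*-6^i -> [3, -18, 108, -648, 3888]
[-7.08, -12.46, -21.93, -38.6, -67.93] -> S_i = -7.08*1.76^i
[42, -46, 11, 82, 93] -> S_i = Random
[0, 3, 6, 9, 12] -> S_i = 0 + 3*i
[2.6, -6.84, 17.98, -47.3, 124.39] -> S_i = 2.60*(-2.63)^i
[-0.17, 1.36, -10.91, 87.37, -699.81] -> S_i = -0.17*(-8.01)^i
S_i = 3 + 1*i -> [3, 4, 5, 6, 7]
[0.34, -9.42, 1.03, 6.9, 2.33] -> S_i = Random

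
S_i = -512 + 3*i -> [-512, -509, -506, -503, -500]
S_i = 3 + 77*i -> [3, 80, 157, 234, 311]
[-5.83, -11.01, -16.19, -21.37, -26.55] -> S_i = -5.83 + -5.18*i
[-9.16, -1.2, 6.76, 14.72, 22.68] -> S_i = -9.16 + 7.96*i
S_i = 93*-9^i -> [93, -837, 7533, -67797, 610173]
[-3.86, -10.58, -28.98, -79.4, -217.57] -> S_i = -3.86*2.74^i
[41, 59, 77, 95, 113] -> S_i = 41 + 18*i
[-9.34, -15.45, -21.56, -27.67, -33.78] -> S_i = -9.34 + -6.11*i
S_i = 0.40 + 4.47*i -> [0.4, 4.87, 9.34, 13.81, 18.28]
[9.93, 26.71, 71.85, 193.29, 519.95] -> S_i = 9.93*2.69^i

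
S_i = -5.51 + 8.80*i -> [-5.51, 3.29, 12.09, 20.89, 29.69]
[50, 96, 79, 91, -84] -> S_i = Random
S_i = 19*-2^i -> [19, -38, 76, -152, 304]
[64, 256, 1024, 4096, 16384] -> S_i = 64*4^i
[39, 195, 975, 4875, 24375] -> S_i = 39*5^i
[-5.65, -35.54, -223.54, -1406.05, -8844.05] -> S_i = -5.65*6.29^i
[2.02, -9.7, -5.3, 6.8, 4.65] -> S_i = Random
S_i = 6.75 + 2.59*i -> [6.75, 9.34, 11.93, 14.52, 17.11]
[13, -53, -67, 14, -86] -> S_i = Random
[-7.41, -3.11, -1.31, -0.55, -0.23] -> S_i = -7.41*0.42^i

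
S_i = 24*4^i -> [24, 96, 384, 1536, 6144]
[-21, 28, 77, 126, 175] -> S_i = -21 + 49*i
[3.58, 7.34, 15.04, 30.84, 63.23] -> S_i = 3.58*2.05^i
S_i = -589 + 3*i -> [-589, -586, -583, -580, -577]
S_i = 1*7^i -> [1, 7, 49, 343, 2401]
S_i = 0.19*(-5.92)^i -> [0.19, -1.12, 6.66, -39.42, 233.37]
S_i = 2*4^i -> [2, 8, 32, 128, 512]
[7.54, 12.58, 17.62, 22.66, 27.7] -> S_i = 7.54 + 5.04*i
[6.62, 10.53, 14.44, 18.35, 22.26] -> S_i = 6.62 + 3.91*i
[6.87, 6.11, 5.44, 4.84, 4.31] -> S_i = 6.87*0.89^i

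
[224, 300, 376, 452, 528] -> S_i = 224 + 76*i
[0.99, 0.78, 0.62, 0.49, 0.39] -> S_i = 0.99*0.79^i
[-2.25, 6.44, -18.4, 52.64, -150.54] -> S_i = -2.25*(-2.86)^i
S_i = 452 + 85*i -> [452, 537, 622, 707, 792]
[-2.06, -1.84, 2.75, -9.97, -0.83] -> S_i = Random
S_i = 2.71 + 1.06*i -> [2.71, 3.77, 4.83, 5.89, 6.95]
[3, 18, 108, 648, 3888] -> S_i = 3*6^i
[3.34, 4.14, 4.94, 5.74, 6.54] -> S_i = 3.34 + 0.80*i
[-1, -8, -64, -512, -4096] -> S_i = -1*8^i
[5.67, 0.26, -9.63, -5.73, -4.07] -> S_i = Random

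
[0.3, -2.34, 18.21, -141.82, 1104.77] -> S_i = 0.30*(-7.79)^i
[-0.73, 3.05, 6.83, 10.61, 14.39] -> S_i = -0.73 + 3.78*i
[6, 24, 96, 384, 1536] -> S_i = 6*4^i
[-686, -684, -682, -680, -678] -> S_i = -686 + 2*i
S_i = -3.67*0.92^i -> [-3.67, -3.38, -3.11, -2.86, -2.63]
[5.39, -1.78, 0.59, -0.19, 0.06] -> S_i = 5.39*(-0.33)^i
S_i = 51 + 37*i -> [51, 88, 125, 162, 199]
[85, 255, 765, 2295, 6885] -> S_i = 85*3^i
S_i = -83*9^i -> [-83, -747, -6723, -60507, -544563]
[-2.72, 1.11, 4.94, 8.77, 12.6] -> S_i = -2.72 + 3.83*i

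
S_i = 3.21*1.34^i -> [3.21, 4.3, 5.76, 7.72, 10.35]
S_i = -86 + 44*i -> [-86, -42, 2, 46, 90]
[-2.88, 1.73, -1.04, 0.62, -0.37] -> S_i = -2.88*(-0.60)^i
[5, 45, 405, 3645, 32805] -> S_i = 5*9^i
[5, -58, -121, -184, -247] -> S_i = 5 + -63*i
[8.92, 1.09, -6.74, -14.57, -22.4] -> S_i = 8.92 + -7.83*i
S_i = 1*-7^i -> [1, -7, 49, -343, 2401]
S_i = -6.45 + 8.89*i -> [-6.45, 2.44, 11.33, 20.22, 29.11]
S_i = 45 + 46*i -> [45, 91, 137, 183, 229]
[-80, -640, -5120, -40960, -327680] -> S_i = -80*8^i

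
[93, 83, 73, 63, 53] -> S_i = 93 + -10*i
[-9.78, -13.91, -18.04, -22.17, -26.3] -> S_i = -9.78 + -4.13*i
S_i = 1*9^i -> [1, 9, 81, 729, 6561]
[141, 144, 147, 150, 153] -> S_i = 141 + 3*i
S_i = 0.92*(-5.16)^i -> [0.92, -4.75, 24.5, -126.4, 652.21]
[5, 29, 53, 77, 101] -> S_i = 5 + 24*i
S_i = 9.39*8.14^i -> [9.39, 76.43, 622.18, 5064.53, 41225.24]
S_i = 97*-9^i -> [97, -873, 7857, -70713, 636417]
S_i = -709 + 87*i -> [-709, -622, -535, -448, -361]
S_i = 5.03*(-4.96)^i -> [5.03, -24.95, 123.75, -613.78, 3044.35]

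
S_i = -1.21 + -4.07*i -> [-1.21, -5.28, -9.35, -13.42, -17.49]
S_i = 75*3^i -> [75, 225, 675, 2025, 6075]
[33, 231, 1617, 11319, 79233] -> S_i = 33*7^i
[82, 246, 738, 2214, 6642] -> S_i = 82*3^i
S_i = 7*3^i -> [7, 21, 63, 189, 567]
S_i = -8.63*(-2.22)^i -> [-8.63, 19.16, -42.53, 94.42, -209.62]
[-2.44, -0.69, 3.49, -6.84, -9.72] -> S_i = Random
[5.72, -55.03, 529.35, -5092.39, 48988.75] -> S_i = 5.72*(-9.62)^i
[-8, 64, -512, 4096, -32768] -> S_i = -8*-8^i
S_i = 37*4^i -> [37, 148, 592, 2368, 9472]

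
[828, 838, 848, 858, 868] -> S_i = 828 + 10*i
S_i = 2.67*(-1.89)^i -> [2.67, -5.05, 9.54, -18.03, 34.07]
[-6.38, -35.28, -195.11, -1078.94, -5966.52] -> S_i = -6.38*5.53^i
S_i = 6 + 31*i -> [6, 37, 68, 99, 130]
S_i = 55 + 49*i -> [55, 104, 153, 202, 251]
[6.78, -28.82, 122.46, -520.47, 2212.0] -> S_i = 6.78*(-4.25)^i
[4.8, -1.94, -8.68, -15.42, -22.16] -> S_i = 4.80 + -6.74*i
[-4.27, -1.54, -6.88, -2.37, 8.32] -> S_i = Random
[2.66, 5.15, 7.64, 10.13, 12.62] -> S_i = 2.66 + 2.49*i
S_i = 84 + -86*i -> [84, -2, -88, -174, -260]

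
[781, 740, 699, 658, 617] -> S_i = 781 + -41*i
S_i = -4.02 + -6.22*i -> [-4.02, -10.24, -16.46, -22.68, -28.9]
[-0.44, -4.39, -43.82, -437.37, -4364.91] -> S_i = -0.44*9.98^i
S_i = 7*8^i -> [7, 56, 448, 3584, 28672]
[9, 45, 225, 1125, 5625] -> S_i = 9*5^i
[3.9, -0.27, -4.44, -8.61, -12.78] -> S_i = 3.90 + -4.17*i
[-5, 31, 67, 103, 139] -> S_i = -5 + 36*i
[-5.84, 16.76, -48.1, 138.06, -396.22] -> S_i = -5.84*(-2.87)^i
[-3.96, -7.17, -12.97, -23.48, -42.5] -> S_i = -3.96*1.81^i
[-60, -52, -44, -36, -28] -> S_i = -60 + 8*i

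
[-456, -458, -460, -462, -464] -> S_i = -456 + -2*i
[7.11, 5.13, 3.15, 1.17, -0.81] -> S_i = 7.11 + -1.98*i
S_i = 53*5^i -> [53, 265, 1325, 6625, 33125]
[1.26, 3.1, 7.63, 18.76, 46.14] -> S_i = 1.26*2.46^i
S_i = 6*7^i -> [6, 42, 294, 2058, 14406]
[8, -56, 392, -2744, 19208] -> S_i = 8*-7^i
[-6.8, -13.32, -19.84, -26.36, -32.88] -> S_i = -6.80 + -6.52*i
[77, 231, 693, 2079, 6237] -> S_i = 77*3^i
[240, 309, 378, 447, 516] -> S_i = 240 + 69*i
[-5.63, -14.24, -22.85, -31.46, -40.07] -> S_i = -5.63 + -8.61*i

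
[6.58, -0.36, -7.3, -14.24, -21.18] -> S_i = 6.58 + -6.94*i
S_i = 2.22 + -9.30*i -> [2.22, -7.08, -16.38, -25.68, -34.98]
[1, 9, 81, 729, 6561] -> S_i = 1*9^i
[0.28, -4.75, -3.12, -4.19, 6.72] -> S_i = Random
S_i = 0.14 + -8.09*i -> [0.14, -7.95, -16.04, -24.13, -32.22]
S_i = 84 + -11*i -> [84, 73, 62, 51, 40]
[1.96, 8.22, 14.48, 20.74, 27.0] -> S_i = 1.96 + 6.26*i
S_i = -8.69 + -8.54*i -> [-8.69, -17.23, -25.77, -34.31, -42.85]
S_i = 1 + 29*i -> [1, 30, 59, 88, 117]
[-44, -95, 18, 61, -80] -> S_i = Random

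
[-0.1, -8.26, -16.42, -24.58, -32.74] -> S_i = -0.10 + -8.16*i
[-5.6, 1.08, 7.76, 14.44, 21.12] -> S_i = -5.60 + 6.68*i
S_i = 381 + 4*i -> [381, 385, 389, 393, 397]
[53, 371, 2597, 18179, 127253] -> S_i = 53*7^i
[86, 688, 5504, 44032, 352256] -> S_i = 86*8^i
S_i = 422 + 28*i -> [422, 450, 478, 506, 534]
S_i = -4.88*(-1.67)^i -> [-4.88, 8.15, -13.61, 22.73, -37.96]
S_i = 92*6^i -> [92, 552, 3312, 19872, 119232]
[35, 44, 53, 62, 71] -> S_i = 35 + 9*i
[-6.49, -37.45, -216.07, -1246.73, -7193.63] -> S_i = -6.49*5.77^i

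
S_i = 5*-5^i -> [5, -25, 125, -625, 3125]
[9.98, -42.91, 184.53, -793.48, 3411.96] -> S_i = 9.98*(-4.30)^i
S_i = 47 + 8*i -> [47, 55, 63, 71, 79]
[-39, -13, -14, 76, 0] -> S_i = Random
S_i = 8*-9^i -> [8, -72, 648, -5832, 52488]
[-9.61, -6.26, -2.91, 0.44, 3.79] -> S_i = -9.61 + 3.35*i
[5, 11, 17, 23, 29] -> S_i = 5 + 6*i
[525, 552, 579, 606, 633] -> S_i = 525 + 27*i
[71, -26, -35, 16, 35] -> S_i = Random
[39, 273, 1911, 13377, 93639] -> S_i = 39*7^i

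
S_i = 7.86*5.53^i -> [7.86, 43.47, 240.37, 1329.22, 7350.6]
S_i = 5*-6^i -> [5, -30, 180, -1080, 6480]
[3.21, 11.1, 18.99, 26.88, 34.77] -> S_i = 3.21 + 7.89*i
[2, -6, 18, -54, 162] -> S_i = 2*-3^i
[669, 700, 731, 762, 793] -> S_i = 669 + 31*i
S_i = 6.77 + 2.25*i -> [6.77, 9.02, 11.27, 13.52, 15.77]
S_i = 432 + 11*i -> [432, 443, 454, 465, 476]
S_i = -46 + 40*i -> [-46, -6, 34, 74, 114]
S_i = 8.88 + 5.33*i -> [8.88, 14.21, 19.54, 24.87, 30.2]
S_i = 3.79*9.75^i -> [3.79, 36.95, 360.29, 3512.8, 34249.77]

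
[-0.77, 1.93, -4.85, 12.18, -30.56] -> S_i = -0.77*(-2.51)^i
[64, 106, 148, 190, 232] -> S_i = 64 + 42*i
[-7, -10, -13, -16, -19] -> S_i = -7 + -3*i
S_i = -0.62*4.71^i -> [-0.62, -2.92, -13.75, -64.78, -305.12]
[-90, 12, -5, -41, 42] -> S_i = Random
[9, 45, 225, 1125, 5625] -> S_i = 9*5^i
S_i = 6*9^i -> [6, 54, 486, 4374, 39366]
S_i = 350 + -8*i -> [350, 342, 334, 326, 318]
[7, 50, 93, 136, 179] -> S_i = 7 + 43*i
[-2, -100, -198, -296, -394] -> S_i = -2 + -98*i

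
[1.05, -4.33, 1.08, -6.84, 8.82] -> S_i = Random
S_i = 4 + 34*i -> [4, 38, 72, 106, 140]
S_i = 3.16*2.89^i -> [3.16, 9.13, 26.39, 76.27, 220.43]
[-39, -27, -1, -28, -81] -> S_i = Random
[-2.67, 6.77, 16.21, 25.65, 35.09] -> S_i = -2.67 + 9.44*i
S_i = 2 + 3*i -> [2, 5, 8, 11, 14]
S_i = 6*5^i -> [6, 30, 150, 750, 3750]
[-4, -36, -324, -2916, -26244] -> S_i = -4*9^i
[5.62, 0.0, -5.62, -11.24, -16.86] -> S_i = 5.62 + -5.62*i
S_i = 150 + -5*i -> [150, 145, 140, 135, 130]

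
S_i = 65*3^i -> [65, 195, 585, 1755, 5265]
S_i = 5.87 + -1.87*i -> [5.87, 4.0, 2.13, 0.26, -1.61]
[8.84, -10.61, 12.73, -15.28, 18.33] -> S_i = 8.84*(-1.20)^i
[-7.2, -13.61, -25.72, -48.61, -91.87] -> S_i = -7.20*1.89^i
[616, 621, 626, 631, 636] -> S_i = 616 + 5*i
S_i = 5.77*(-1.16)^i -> [5.77, -6.69, 7.76, -9.01, 10.45]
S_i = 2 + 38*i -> [2, 40, 78, 116, 154]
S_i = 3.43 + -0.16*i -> [3.43, 3.27, 3.11, 2.95, 2.79]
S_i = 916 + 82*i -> [916, 998, 1080, 1162, 1244]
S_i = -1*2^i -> [-1, -2, -4, -8, -16]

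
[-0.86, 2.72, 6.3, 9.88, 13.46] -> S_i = -0.86 + 3.58*i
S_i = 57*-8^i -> [57, -456, 3648, -29184, 233472]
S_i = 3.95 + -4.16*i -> [3.95, -0.21, -4.37, -8.53, -12.69]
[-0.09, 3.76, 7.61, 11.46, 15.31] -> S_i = -0.09 + 3.85*i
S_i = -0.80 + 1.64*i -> [-0.8, 0.84, 2.48, 4.12, 5.76]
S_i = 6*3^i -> [6, 18, 54, 162, 486]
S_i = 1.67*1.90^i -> [1.67, 3.17, 6.03, 11.45, 21.76]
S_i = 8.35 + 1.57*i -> [8.35, 9.92, 11.49, 13.06, 14.63]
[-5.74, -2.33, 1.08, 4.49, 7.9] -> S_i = -5.74 + 3.41*i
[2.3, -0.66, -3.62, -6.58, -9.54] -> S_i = 2.30 + -2.96*i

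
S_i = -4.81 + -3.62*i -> [-4.81, -8.43, -12.05, -15.67, -19.29]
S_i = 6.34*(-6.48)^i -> [6.34, -41.08, 266.22, -1725.1, 11178.65]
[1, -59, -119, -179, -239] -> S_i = 1 + -60*i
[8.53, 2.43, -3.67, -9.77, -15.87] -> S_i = 8.53 + -6.10*i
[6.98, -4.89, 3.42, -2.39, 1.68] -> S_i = 6.98*(-0.70)^i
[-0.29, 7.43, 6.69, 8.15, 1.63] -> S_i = Random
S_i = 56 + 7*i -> [56, 63, 70, 77, 84]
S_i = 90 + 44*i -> [90, 134, 178, 222, 266]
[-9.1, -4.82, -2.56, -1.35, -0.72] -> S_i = -9.10*0.53^i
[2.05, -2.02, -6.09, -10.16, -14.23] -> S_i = 2.05 + -4.07*i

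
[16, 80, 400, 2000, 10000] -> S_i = 16*5^i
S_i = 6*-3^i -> [6, -18, 54, -162, 486]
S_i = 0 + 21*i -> [0, 21, 42, 63, 84]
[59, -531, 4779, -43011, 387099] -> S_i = 59*-9^i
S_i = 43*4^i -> [43, 172, 688, 2752, 11008]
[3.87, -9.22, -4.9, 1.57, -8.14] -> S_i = Random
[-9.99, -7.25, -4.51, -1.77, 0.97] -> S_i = -9.99 + 2.74*i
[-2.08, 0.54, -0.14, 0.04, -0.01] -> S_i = -2.08*(-0.26)^i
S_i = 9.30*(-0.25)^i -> [9.3, -2.33, 0.58, -0.15, 0.04]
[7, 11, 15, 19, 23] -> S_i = 7 + 4*i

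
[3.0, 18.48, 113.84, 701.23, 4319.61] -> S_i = 3.00*6.16^i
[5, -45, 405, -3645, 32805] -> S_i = 5*-9^i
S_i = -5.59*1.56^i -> [-5.59, -8.72, -13.6, -21.22, -33.11]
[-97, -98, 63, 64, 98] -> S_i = Random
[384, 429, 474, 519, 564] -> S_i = 384 + 45*i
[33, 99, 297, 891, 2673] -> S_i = 33*3^i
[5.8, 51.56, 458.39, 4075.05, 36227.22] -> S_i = 5.80*8.89^i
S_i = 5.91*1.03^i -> [5.91, 6.09, 6.27, 6.46, 6.65]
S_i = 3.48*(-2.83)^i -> [3.48, -9.85, 27.87, -78.87, 223.22]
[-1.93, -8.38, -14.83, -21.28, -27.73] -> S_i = -1.93 + -6.45*i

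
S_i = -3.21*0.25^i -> [-3.21, -0.8, -0.2, -0.05, -0.01]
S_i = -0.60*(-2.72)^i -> [-0.6, 1.63, -4.44, 12.07, -32.84]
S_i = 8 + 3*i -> [8, 11, 14, 17, 20]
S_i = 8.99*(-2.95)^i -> [8.99, -26.52, 78.24, -230.79, 680.84]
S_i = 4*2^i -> [4, 8, 16, 32, 64]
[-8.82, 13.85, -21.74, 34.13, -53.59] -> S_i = -8.82*(-1.57)^i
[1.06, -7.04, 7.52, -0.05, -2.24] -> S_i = Random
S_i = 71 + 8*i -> [71, 79, 87, 95, 103]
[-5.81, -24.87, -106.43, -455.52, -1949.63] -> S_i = -5.81*4.28^i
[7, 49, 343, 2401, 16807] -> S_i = 7*7^i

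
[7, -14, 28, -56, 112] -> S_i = 7*-2^i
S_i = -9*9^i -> [-9, -81, -729, -6561, -59049]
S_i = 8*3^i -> [8, 24, 72, 216, 648]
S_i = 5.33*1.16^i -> [5.33, 6.18, 7.17, 8.32, 9.65]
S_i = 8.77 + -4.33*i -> [8.77, 4.44, 0.11, -4.22, -8.55]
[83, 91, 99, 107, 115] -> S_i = 83 + 8*i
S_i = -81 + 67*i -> [-81, -14, 53, 120, 187]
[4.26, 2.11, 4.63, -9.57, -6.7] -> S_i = Random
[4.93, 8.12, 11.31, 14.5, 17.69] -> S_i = 4.93 + 3.19*i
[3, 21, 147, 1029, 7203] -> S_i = 3*7^i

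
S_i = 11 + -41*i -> [11, -30, -71, -112, -153]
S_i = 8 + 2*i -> [8, 10, 12, 14, 16]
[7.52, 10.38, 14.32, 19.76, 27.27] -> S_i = 7.52*1.38^i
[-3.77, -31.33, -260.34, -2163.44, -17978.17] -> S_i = -3.77*8.31^i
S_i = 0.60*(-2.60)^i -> [0.6, -1.56, 4.06, -10.55, 27.42]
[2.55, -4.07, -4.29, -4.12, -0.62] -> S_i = Random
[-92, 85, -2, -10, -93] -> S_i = Random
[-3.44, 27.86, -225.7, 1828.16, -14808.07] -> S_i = -3.44*(-8.10)^i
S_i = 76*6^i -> [76, 456, 2736, 16416, 98496]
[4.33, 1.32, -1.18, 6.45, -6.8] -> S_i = Random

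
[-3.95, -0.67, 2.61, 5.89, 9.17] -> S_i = -3.95 + 3.28*i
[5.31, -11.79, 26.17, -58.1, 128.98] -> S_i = 5.31*(-2.22)^i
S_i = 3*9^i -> [3, 27, 243, 2187, 19683]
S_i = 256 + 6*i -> [256, 262, 268, 274, 280]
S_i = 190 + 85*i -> [190, 275, 360, 445, 530]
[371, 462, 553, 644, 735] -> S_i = 371 + 91*i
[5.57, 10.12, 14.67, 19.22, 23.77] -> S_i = 5.57 + 4.55*i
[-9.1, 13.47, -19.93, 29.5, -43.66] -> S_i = -9.10*(-1.48)^i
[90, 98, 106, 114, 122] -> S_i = 90 + 8*i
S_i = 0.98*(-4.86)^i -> [0.98, -4.76, 23.15, -112.5, 546.73]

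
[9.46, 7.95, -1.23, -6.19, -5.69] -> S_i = Random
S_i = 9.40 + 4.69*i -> [9.4, 14.09, 18.78, 23.47, 28.16]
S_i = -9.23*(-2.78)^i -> [-9.23, 25.66, -71.33, 198.31, -551.29]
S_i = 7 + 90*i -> [7, 97, 187, 277, 367]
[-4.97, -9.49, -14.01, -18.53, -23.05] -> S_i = -4.97 + -4.52*i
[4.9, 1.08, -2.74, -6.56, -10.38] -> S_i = 4.90 + -3.82*i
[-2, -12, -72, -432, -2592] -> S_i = -2*6^i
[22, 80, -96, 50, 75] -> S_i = Random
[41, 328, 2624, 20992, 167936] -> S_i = 41*8^i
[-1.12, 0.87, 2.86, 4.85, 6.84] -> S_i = -1.12 + 1.99*i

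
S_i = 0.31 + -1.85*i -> [0.31, -1.54, -3.39, -5.24, -7.09]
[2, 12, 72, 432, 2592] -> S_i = 2*6^i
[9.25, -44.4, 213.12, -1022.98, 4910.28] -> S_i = 9.25*(-4.80)^i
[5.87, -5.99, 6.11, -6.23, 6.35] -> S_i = 5.87*(-1.02)^i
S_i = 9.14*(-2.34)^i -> [9.14, -21.39, 50.05, -117.11, 274.04]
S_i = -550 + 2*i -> [-550, -548, -546, -544, -542]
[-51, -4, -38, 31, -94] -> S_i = Random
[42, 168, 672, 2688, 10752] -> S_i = 42*4^i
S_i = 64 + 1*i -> [64, 65, 66, 67, 68]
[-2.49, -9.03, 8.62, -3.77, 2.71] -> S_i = Random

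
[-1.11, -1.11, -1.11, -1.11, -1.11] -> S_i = -1.11 + 0.00*i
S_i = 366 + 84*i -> [366, 450, 534, 618, 702]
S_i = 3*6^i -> [3, 18, 108, 648, 3888]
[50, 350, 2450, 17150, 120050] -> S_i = 50*7^i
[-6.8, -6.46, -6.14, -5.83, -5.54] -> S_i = -6.80*0.95^i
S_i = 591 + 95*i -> [591, 686, 781, 876, 971]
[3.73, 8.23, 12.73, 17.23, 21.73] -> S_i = 3.73 + 4.50*i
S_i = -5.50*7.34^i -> [-5.5, -40.37, -296.32, -2174.96, -15964.19]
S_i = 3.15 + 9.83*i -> [3.15, 12.98, 22.81, 32.64, 42.47]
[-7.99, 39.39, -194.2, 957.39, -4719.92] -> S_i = -7.99*(-4.93)^i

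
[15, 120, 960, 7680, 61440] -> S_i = 15*8^i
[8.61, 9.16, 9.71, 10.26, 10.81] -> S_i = 8.61 + 0.55*i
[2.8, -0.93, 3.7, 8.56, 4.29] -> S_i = Random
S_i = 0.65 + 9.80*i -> [0.65, 10.45, 20.25, 30.05, 39.85]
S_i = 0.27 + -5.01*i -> [0.27, -4.74, -9.75, -14.76, -19.77]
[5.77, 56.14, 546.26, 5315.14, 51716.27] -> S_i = 5.77*9.73^i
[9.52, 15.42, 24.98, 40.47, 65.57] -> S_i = 9.52*1.62^i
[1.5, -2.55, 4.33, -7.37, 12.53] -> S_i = 1.50*(-1.70)^i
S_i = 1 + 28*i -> [1, 29, 57, 85, 113]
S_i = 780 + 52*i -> [780, 832, 884, 936, 988]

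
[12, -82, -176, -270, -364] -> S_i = 12 + -94*i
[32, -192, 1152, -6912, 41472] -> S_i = 32*-6^i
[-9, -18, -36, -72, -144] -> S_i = -9*2^i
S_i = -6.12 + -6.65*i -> [-6.12, -12.77, -19.42, -26.07, -32.72]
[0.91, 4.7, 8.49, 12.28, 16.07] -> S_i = 0.91 + 3.79*i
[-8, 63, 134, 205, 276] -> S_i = -8 + 71*i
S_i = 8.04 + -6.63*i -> [8.04, 1.41, -5.22, -11.85, -18.48]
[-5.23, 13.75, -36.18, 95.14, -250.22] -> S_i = -5.23*(-2.63)^i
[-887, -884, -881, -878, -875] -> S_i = -887 + 3*i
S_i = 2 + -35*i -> [2, -33, -68, -103, -138]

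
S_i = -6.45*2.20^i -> [-6.45, -14.19, -31.22, -68.68, -151.1]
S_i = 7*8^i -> [7, 56, 448, 3584, 28672]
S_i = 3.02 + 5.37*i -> [3.02, 8.39, 13.76, 19.13, 24.5]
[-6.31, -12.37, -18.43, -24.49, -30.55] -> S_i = -6.31 + -6.06*i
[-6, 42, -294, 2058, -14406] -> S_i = -6*-7^i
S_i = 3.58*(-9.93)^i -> [3.58, -35.55, 353.01, -3505.35, 34808.08]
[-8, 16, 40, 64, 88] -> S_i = -8 + 24*i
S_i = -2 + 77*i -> [-2, 75, 152, 229, 306]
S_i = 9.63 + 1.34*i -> [9.63, 10.97, 12.31, 13.65, 14.99]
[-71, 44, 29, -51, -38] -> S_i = Random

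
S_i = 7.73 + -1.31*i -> [7.73, 6.42, 5.11, 3.8, 2.49]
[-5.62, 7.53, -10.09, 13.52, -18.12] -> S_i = -5.62*(-1.34)^i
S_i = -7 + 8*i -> [-7, 1, 9, 17, 25]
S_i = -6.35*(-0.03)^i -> [-6.35, 0.19, -0.01, 0.0, -0.0]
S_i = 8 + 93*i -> [8, 101, 194, 287, 380]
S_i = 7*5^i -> [7, 35, 175, 875, 4375]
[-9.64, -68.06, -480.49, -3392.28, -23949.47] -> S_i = -9.64*7.06^i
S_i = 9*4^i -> [9, 36, 144, 576, 2304]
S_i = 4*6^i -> [4, 24, 144, 864, 5184]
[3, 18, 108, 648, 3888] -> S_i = 3*6^i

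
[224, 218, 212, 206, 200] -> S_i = 224 + -6*i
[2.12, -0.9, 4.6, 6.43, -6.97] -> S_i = Random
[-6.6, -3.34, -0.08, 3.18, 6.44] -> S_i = -6.60 + 3.26*i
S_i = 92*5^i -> [92, 460, 2300, 11500, 57500]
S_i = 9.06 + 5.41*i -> [9.06, 14.47, 19.88, 25.29, 30.7]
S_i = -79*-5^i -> [-79, 395, -1975, 9875, -49375]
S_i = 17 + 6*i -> [17, 23, 29, 35, 41]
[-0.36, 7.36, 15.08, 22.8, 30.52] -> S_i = -0.36 + 7.72*i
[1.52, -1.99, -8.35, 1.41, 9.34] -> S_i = Random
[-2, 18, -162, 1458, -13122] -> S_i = -2*-9^i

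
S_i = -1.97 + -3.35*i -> [-1.97, -5.32, -8.67, -12.02, -15.37]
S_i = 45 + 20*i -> [45, 65, 85, 105, 125]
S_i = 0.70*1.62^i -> [0.7, 1.13, 1.84, 2.98, 4.82]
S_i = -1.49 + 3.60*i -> [-1.49, 2.11, 5.71, 9.31, 12.91]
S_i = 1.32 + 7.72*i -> [1.32, 9.04, 16.76, 24.48, 32.2]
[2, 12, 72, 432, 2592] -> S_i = 2*6^i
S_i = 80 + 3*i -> [80, 83, 86, 89, 92]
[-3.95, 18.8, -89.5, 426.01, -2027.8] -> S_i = -3.95*(-4.76)^i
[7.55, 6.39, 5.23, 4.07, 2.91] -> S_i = 7.55 + -1.16*i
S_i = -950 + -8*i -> [-950, -958, -966, -974, -982]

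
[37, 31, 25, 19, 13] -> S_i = 37 + -6*i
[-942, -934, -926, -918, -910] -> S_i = -942 + 8*i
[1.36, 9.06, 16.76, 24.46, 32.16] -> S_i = 1.36 + 7.70*i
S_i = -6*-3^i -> [-6, 18, -54, 162, -486]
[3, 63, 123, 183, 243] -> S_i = 3 + 60*i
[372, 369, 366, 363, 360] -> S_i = 372 + -3*i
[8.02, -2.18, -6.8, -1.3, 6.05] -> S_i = Random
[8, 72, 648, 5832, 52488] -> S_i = 8*9^i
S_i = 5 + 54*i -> [5, 59, 113, 167, 221]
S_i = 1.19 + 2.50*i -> [1.19, 3.69, 6.19, 8.69, 11.19]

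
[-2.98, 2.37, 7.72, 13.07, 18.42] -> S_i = -2.98 + 5.35*i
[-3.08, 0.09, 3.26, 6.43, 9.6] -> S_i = -3.08 + 3.17*i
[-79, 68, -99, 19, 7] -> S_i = Random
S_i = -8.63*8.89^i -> [-8.63, -76.72, -682.05, -6063.4, -53903.61]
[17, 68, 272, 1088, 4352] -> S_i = 17*4^i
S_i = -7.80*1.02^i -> [-7.8, -7.96, -8.12, -8.28, -8.44]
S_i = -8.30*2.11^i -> [-8.3, -17.51, -36.95, -77.97, -164.52]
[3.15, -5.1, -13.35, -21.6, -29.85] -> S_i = 3.15 + -8.25*i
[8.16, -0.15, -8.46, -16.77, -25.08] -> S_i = 8.16 + -8.31*i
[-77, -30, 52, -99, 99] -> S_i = Random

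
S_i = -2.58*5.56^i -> [-2.58, -14.34, -79.76, -443.45, -2465.58]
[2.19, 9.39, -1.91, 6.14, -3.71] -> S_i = Random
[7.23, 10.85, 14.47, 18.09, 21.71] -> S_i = 7.23 + 3.62*i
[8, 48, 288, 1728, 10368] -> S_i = 8*6^i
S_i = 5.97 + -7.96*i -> [5.97, -1.99, -9.95, -17.91, -25.87]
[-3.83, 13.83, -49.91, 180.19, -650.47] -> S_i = -3.83*(-3.61)^i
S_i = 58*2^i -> [58, 116, 232, 464, 928]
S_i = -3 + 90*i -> [-3, 87, 177, 267, 357]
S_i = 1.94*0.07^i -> [1.94, 0.14, 0.01, 0.0, 0.0]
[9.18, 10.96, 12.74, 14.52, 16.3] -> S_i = 9.18 + 1.78*i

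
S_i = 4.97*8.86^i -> [4.97, 44.03, 390.14, 3456.67, 30626.07]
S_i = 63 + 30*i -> [63, 93, 123, 153, 183]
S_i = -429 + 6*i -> [-429, -423, -417, -411, -405]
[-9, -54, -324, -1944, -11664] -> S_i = -9*6^i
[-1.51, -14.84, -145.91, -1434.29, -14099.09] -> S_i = -1.51*9.83^i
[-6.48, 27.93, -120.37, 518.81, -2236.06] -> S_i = -6.48*(-4.31)^i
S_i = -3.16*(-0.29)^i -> [-3.16, 0.92, -0.27, 0.08, -0.02]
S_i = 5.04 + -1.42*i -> [5.04, 3.62, 2.2, 0.78, -0.64]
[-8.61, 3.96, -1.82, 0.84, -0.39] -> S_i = -8.61*(-0.46)^i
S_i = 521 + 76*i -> [521, 597, 673, 749, 825]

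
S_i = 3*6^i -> [3, 18, 108, 648, 3888]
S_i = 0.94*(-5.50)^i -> [0.94, -5.17, 28.44, -156.39, 860.16]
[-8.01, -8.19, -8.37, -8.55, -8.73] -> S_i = -8.01 + -0.18*i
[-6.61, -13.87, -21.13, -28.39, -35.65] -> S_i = -6.61 + -7.26*i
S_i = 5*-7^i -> [5, -35, 245, -1715, 12005]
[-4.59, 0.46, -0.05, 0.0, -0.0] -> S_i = -4.59*(-0.10)^i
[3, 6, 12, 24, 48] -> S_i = 3*2^i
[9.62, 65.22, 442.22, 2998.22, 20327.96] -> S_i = 9.62*6.78^i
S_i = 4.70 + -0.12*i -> [4.7, 4.58, 4.46, 4.34, 4.22]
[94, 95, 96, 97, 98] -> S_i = 94 + 1*i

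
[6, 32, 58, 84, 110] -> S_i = 6 + 26*i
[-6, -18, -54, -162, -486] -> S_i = -6*3^i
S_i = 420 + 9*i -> [420, 429, 438, 447, 456]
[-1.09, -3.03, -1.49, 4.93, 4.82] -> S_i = Random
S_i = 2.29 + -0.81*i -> [2.29, 1.48, 0.67, -0.14, -0.95]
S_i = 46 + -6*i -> [46, 40, 34, 28, 22]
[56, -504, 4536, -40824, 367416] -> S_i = 56*-9^i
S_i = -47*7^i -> [-47, -329, -2303, -16121, -112847]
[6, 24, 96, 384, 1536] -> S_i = 6*4^i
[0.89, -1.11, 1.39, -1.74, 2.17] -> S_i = 0.89*(-1.25)^i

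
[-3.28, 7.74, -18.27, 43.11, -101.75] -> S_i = -3.28*(-2.36)^i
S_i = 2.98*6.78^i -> [2.98, 20.2, 136.99, 928.76, 6297.02]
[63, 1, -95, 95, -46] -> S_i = Random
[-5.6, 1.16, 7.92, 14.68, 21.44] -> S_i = -5.60 + 6.76*i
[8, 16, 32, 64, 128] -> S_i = 8*2^i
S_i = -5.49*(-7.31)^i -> [-5.49, 40.13, -293.36, 2144.49, -15676.24]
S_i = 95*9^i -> [95, 855, 7695, 69255, 623295]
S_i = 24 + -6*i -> [24, 18, 12, 6, 0]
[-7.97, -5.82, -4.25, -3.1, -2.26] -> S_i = -7.97*0.73^i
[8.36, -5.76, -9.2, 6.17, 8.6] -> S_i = Random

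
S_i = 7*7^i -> [7, 49, 343, 2401, 16807]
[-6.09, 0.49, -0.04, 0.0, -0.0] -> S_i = -6.09*(-0.08)^i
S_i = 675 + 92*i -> [675, 767, 859, 951, 1043]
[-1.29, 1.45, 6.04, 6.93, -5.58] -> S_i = Random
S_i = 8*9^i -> [8, 72, 648, 5832, 52488]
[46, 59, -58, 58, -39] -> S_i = Random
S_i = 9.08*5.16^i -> [9.08, 46.85, 241.76, 1247.48, 6437.02]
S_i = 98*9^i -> [98, 882, 7938, 71442, 642978]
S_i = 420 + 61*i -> [420, 481, 542, 603, 664]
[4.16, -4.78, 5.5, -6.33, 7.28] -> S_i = 4.16*(-1.15)^i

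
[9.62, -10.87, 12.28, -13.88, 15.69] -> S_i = 9.62*(-1.13)^i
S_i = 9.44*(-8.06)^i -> [9.44, -76.09, 613.26, -4942.85, 39839.34]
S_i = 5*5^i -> [5, 25, 125, 625, 3125]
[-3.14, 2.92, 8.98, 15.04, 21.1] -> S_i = -3.14 + 6.06*i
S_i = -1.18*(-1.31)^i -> [-1.18, 1.55, -2.02, 2.65, -3.48]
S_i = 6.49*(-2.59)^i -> [6.49, -16.81, 43.54, -112.76, 292.04]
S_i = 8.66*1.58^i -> [8.66, 13.68, 21.62, 34.16, 53.97]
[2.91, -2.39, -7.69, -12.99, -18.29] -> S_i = 2.91 + -5.30*i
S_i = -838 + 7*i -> [-838, -831, -824, -817, -810]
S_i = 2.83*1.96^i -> [2.83, 5.55, 10.87, 21.31, 41.76]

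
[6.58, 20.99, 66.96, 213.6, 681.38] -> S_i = 6.58*3.19^i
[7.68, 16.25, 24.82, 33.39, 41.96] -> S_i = 7.68 + 8.57*i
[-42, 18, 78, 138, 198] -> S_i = -42 + 60*i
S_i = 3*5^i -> [3, 15, 75, 375, 1875]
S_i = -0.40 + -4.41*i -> [-0.4, -4.81, -9.22, -13.63, -18.04]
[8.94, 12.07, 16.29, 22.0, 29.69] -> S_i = 8.94*1.35^i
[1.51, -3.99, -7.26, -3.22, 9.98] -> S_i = Random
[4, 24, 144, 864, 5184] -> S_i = 4*6^i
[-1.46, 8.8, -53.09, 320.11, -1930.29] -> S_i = -1.46*(-6.03)^i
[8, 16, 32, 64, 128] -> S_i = 8*2^i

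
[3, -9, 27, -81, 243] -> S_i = 3*-3^i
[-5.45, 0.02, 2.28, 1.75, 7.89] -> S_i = Random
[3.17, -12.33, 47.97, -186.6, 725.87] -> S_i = 3.17*(-3.89)^i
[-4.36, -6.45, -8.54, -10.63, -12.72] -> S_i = -4.36 + -2.09*i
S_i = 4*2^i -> [4, 8, 16, 32, 64]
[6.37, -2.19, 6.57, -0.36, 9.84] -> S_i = Random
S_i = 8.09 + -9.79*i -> [8.09, -1.7, -11.49, -21.28, -31.07]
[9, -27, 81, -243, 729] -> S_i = 9*-3^i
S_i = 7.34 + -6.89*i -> [7.34, 0.45, -6.44, -13.33, -20.22]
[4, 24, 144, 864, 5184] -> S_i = 4*6^i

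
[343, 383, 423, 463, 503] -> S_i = 343 + 40*i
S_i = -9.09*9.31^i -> [-9.09, -84.63, -787.89, -7335.22, -68290.86]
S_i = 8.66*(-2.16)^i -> [8.66, -18.71, 40.4, -87.27, 188.51]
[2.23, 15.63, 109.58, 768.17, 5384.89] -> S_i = 2.23*7.01^i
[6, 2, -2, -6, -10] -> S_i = 6 + -4*i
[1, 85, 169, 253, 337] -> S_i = 1 + 84*i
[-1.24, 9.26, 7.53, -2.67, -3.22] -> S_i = Random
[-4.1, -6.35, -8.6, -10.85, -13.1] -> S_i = -4.10 + -2.25*i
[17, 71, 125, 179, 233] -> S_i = 17 + 54*i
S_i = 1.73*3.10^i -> [1.73, 5.36, 16.63, 51.54, 159.77]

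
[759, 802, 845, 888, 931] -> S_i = 759 + 43*i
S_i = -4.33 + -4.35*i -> [-4.33, -8.68, -13.03, -17.38, -21.73]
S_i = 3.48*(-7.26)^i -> [3.48, -25.26, 183.42, -1331.65, 9667.76]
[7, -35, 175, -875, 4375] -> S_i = 7*-5^i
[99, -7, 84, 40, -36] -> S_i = Random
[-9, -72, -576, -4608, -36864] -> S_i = -9*8^i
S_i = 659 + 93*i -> [659, 752, 845, 938, 1031]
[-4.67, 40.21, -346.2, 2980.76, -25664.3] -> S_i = -4.67*(-8.61)^i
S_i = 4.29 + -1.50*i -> [4.29, 2.79, 1.29, -0.21, -1.71]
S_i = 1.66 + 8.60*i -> [1.66, 10.26, 18.86, 27.46, 36.06]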